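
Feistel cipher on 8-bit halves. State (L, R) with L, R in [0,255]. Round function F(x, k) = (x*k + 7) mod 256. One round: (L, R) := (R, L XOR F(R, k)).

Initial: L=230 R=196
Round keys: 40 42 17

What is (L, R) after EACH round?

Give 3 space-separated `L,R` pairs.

Answer: 196,65 65,117 117,141

Derivation:
Round 1 (k=40): L=196 R=65
Round 2 (k=42): L=65 R=117
Round 3 (k=17): L=117 R=141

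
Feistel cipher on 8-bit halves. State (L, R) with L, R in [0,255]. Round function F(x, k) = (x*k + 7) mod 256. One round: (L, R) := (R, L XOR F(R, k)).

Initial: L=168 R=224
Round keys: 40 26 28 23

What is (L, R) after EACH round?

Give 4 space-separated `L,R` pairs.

Round 1 (k=40): L=224 R=175
Round 2 (k=26): L=175 R=45
Round 3 (k=28): L=45 R=92
Round 4 (k=23): L=92 R=102

Answer: 224,175 175,45 45,92 92,102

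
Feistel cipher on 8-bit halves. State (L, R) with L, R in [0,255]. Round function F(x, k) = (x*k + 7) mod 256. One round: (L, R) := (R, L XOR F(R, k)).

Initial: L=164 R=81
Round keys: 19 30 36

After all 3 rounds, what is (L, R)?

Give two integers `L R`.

Round 1 (k=19): L=81 R=174
Round 2 (k=30): L=174 R=58
Round 3 (k=36): L=58 R=129

Answer: 58 129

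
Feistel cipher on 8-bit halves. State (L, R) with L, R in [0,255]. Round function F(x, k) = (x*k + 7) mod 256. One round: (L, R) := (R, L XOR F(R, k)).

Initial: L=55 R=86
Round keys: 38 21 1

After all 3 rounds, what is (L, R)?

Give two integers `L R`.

Answer: 229 16

Derivation:
Round 1 (k=38): L=86 R=252
Round 2 (k=21): L=252 R=229
Round 3 (k=1): L=229 R=16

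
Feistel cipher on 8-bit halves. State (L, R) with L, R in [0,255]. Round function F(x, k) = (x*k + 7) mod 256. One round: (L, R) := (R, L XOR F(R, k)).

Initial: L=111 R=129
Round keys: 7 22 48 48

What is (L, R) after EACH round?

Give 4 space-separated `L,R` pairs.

Answer: 129,225 225,220 220,166 166,251

Derivation:
Round 1 (k=7): L=129 R=225
Round 2 (k=22): L=225 R=220
Round 3 (k=48): L=220 R=166
Round 4 (k=48): L=166 R=251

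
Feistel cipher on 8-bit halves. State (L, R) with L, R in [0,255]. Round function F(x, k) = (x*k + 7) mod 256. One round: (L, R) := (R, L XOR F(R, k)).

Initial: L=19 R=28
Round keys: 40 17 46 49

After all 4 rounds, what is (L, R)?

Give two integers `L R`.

Answer: 125 83

Derivation:
Round 1 (k=40): L=28 R=116
Round 2 (k=17): L=116 R=167
Round 3 (k=46): L=167 R=125
Round 4 (k=49): L=125 R=83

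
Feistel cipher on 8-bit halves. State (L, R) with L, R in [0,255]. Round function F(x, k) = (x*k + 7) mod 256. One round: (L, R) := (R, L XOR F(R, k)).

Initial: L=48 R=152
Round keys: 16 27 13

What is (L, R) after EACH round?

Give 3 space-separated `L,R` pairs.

Round 1 (k=16): L=152 R=183
Round 2 (k=27): L=183 R=204
Round 3 (k=13): L=204 R=212

Answer: 152,183 183,204 204,212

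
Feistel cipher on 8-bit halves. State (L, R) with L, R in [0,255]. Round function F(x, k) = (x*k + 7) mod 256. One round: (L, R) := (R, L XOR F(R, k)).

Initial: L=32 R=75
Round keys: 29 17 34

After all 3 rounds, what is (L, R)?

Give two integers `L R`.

Round 1 (k=29): L=75 R=166
Round 2 (k=17): L=166 R=70
Round 3 (k=34): L=70 R=245

Answer: 70 245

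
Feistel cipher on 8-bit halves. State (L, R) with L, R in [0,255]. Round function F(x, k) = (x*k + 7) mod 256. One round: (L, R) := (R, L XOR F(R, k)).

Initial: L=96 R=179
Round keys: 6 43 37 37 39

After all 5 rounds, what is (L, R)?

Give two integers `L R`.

Answer: 225 131

Derivation:
Round 1 (k=6): L=179 R=89
Round 2 (k=43): L=89 R=73
Round 3 (k=37): L=73 R=205
Round 4 (k=37): L=205 R=225
Round 5 (k=39): L=225 R=131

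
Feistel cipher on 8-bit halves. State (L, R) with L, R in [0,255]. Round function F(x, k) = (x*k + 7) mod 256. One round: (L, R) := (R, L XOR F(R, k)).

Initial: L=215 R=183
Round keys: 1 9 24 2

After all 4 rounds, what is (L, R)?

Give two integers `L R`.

Answer: 6 28

Derivation:
Round 1 (k=1): L=183 R=105
Round 2 (k=9): L=105 R=15
Round 3 (k=24): L=15 R=6
Round 4 (k=2): L=6 R=28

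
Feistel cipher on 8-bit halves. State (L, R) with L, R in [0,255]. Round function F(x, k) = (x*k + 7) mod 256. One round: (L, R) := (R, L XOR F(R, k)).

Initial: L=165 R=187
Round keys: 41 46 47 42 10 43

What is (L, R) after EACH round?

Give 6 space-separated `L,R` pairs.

Answer: 187,95 95,162 162,154 154,233 233,187 187,153

Derivation:
Round 1 (k=41): L=187 R=95
Round 2 (k=46): L=95 R=162
Round 3 (k=47): L=162 R=154
Round 4 (k=42): L=154 R=233
Round 5 (k=10): L=233 R=187
Round 6 (k=43): L=187 R=153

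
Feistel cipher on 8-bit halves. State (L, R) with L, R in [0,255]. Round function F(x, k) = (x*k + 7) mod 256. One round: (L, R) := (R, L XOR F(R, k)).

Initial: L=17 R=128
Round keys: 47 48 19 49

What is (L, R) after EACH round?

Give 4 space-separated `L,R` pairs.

Round 1 (k=47): L=128 R=150
Round 2 (k=48): L=150 R=167
Round 3 (k=19): L=167 R=250
Round 4 (k=49): L=250 R=70

Answer: 128,150 150,167 167,250 250,70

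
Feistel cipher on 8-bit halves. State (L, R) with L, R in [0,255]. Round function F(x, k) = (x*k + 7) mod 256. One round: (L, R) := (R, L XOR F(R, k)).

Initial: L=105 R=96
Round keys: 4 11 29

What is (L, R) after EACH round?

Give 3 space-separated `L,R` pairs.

Answer: 96,238 238,33 33,42

Derivation:
Round 1 (k=4): L=96 R=238
Round 2 (k=11): L=238 R=33
Round 3 (k=29): L=33 R=42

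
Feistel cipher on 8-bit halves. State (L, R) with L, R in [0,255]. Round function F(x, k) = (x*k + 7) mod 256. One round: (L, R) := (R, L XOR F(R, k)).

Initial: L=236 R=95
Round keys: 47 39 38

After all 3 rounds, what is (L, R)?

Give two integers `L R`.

Round 1 (k=47): L=95 R=148
Round 2 (k=39): L=148 R=204
Round 3 (k=38): L=204 R=219

Answer: 204 219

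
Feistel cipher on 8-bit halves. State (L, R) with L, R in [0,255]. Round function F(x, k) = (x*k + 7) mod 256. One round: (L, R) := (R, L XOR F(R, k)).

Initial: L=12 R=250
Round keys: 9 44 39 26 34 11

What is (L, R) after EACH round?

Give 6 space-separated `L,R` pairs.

Round 1 (k=9): L=250 R=221
Round 2 (k=44): L=221 R=249
Round 3 (k=39): L=249 R=43
Round 4 (k=26): L=43 R=156
Round 5 (k=34): L=156 R=148
Round 6 (k=11): L=148 R=255

Answer: 250,221 221,249 249,43 43,156 156,148 148,255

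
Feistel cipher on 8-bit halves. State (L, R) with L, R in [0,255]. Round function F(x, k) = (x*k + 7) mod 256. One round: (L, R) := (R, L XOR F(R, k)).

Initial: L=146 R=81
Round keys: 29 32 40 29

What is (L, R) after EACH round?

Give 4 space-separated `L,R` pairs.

Round 1 (k=29): L=81 R=166
Round 2 (k=32): L=166 R=150
Round 3 (k=40): L=150 R=209
Round 4 (k=29): L=209 R=34

Answer: 81,166 166,150 150,209 209,34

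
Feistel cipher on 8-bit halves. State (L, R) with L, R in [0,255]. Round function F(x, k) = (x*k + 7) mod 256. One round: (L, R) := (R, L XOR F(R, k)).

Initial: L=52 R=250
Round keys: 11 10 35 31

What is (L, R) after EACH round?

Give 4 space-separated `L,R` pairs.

Answer: 250,241 241,139 139,249 249,165

Derivation:
Round 1 (k=11): L=250 R=241
Round 2 (k=10): L=241 R=139
Round 3 (k=35): L=139 R=249
Round 4 (k=31): L=249 R=165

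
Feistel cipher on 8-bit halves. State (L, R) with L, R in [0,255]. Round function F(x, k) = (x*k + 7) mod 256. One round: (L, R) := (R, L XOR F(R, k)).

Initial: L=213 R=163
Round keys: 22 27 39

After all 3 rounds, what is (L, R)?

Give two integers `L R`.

Round 1 (k=22): L=163 R=220
Round 2 (k=27): L=220 R=152
Round 3 (k=39): L=152 R=243

Answer: 152 243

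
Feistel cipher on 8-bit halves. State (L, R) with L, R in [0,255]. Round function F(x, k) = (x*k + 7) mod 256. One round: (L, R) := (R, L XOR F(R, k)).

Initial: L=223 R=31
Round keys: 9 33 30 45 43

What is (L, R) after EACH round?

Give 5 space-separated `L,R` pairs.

Round 1 (k=9): L=31 R=193
Round 2 (k=33): L=193 R=247
Round 3 (k=30): L=247 R=56
Round 4 (k=45): L=56 R=40
Round 5 (k=43): L=40 R=135

Answer: 31,193 193,247 247,56 56,40 40,135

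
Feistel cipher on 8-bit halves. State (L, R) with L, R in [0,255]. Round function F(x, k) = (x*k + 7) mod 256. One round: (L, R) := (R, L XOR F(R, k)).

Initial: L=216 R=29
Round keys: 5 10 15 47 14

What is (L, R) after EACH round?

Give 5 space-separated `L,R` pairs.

Round 1 (k=5): L=29 R=64
Round 2 (k=10): L=64 R=154
Round 3 (k=15): L=154 R=77
Round 4 (k=47): L=77 R=176
Round 5 (k=14): L=176 R=234

Answer: 29,64 64,154 154,77 77,176 176,234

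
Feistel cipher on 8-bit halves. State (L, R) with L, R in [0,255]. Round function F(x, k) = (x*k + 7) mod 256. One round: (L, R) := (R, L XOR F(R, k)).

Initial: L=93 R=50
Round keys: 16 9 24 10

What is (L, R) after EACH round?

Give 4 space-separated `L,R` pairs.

Answer: 50,122 122,99 99,53 53,122

Derivation:
Round 1 (k=16): L=50 R=122
Round 2 (k=9): L=122 R=99
Round 3 (k=24): L=99 R=53
Round 4 (k=10): L=53 R=122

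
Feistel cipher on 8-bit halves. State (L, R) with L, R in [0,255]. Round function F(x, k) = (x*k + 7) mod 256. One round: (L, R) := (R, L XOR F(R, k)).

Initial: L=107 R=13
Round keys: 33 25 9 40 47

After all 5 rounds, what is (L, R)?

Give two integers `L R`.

Round 1 (k=33): L=13 R=223
Round 2 (k=25): L=223 R=195
Round 3 (k=9): L=195 R=61
Round 4 (k=40): L=61 R=76
Round 5 (k=47): L=76 R=198

Answer: 76 198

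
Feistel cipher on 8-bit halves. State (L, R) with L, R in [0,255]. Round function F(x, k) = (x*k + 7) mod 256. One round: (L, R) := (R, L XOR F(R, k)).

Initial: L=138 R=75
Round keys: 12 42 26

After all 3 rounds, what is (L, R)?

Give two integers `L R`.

Answer: 122 106

Derivation:
Round 1 (k=12): L=75 R=1
Round 2 (k=42): L=1 R=122
Round 3 (k=26): L=122 R=106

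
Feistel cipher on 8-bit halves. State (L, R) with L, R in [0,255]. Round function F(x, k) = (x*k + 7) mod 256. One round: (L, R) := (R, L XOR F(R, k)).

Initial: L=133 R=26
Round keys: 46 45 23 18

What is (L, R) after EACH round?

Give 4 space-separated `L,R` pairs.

Answer: 26,54 54,159 159,102 102,172

Derivation:
Round 1 (k=46): L=26 R=54
Round 2 (k=45): L=54 R=159
Round 3 (k=23): L=159 R=102
Round 4 (k=18): L=102 R=172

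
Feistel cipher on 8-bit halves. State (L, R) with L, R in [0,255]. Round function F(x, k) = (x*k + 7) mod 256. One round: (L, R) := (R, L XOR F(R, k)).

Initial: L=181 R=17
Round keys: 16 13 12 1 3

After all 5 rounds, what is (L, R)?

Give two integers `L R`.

Round 1 (k=16): L=17 R=162
Round 2 (k=13): L=162 R=80
Round 3 (k=12): L=80 R=101
Round 4 (k=1): L=101 R=60
Round 5 (k=3): L=60 R=222

Answer: 60 222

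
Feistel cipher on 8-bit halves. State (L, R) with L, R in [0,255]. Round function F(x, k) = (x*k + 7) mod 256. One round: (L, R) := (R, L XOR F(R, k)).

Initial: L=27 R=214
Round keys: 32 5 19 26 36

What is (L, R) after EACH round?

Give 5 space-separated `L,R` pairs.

Answer: 214,220 220,133 133,58 58,110 110,69

Derivation:
Round 1 (k=32): L=214 R=220
Round 2 (k=5): L=220 R=133
Round 3 (k=19): L=133 R=58
Round 4 (k=26): L=58 R=110
Round 5 (k=36): L=110 R=69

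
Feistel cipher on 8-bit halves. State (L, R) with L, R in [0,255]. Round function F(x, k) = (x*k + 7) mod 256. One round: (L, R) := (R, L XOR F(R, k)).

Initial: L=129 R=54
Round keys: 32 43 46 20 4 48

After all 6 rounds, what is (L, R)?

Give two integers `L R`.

Answer: 168 11

Derivation:
Round 1 (k=32): L=54 R=70
Round 2 (k=43): L=70 R=255
Round 3 (k=46): L=255 R=159
Round 4 (k=20): L=159 R=140
Round 5 (k=4): L=140 R=168
Round 6 (k=48): L=168 R=11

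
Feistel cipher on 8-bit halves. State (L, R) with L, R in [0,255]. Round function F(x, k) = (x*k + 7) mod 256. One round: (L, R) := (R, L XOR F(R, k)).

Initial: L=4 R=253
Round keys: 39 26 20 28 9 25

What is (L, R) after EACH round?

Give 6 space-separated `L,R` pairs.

Answer: 253,150 150,190 190,73 73,189 189,229 229,217

Derivation:
Round 1 (k=39): L=253 R=150
Round 2 (k=26): L=150 R=190
Round 3 (k=20): L=190 R=73
Round 4 (k=28): L=73 R=189
Round 5 (k=9): L=189 R=229
Round 6 (k=25): L=229 R=217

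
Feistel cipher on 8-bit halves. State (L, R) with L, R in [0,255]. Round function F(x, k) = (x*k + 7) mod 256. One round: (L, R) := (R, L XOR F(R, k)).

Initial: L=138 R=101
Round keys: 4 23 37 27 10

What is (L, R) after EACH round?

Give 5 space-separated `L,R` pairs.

Answer: 101,17 17,235 235,239 239,215 215,130

Derivation:
Round 1 (k=4): L=101 R=17
Round 2 (k=23): L=17 R=235
Round 3 (k=37): L=235 R=239
Round 4 (k=27): L=239 R=215
Round 5 (k=10): L=215 R=130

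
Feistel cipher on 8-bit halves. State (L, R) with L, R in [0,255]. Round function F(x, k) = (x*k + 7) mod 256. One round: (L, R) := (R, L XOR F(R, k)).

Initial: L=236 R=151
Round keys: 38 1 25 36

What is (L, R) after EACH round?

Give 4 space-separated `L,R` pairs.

Round 1 (k=38): L=151 R=157
Round 2 (k=1): L=157 R=51
Round 3 (k=25): L=51 R=159
Round 4 (k=36): L=159 R=80

Answer: 151,157 157,51 51,159 159,80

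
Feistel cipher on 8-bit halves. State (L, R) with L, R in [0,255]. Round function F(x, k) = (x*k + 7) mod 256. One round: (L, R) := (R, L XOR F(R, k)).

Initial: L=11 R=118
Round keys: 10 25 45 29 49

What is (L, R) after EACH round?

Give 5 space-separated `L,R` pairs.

Round 1 (k=10): L=118 R=168
Round 2 (k=25): L=168 R=25
Round 3 (k=45): L=25 R=196
Round 4 (k=29): L=196 R=34
Round 5 (k=49): L=34 R=77

Answer: 118,168 168,25 25,196 196,34 34,77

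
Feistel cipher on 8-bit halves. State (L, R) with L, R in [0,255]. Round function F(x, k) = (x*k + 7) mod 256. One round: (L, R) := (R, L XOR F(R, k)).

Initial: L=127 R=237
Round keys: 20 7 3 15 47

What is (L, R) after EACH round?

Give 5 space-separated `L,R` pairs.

Round 1 (k=20): L=237 R=244
Round 2 (k=7): L=244 R=94
Round 3 (k=3): L=94 R=213
Round 4 (k=15): L=213 R=220
Round 5 (k=47): L=220 R=190

Answer: 237,244 244,94 94,213 213,220 220,190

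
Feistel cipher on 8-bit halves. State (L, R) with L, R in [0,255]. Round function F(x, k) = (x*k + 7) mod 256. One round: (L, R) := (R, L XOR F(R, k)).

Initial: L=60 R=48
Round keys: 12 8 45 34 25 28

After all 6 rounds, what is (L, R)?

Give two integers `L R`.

Round 1 (k=12): L=48 R=123
Round 2 (k=8): L=123 R=239
Round 3 (k=45): L=239 R=113
Round 4 (k=34): L=113 R=230
Round 5 (k=25): L=230 R=12
Round 6 (k=28): L=12 R=177

Answer: 12 177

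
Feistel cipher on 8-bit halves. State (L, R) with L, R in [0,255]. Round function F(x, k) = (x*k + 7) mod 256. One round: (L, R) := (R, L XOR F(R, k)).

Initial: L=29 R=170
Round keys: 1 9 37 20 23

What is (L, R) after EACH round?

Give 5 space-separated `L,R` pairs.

Round 1 (k=1): L=170 R=172
Round 2 (k=9): L=172 R=185
Round 3 (k=37): L=185 R=104
Round 4 (k=20): L=104 R=158
Round 5 (k=23): L=158 R=81

Answer: 170,172 172,185 185,104 104,158 158,81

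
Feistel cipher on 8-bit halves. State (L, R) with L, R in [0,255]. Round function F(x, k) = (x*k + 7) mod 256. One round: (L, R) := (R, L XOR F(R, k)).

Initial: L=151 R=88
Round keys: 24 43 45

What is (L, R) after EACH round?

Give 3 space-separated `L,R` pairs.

Answer: 88,208 208,175 175,26

Derivation:
Round 1 (k=24): L=88 R=208
Round 2 (k=43): L=208 R=175
Round 3 (k=45): L=175 R=26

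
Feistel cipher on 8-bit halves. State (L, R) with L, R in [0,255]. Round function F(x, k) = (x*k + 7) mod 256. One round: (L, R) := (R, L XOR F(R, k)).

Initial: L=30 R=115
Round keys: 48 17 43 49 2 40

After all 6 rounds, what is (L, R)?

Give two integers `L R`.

Answer: 140 28

Derivation:
Round 1 (k=48): L=115 R=137
Round 2 (k=17): L=137 R=83
Round 3 (k=43): L=83 R=113
Round 4 (k=49): L=113 R=251
Round 5 (k=2): L=251 R=140
Round 6 (k=40): L=140 R=28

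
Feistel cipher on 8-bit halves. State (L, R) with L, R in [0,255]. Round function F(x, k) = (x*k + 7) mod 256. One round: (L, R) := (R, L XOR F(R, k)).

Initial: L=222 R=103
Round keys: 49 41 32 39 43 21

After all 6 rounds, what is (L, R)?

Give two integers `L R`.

Answer: 136 151

Derivation:
Round 1 (k=49): L=103 R=96
Round 2 (k=41): L=96 R=0
Round 3 (k=32): L=0 R=103
Round 4 (k=39): L=103 R=184
Round 5 (k=43): L=184 R=136
Round 6 (k=21): L=136 R=151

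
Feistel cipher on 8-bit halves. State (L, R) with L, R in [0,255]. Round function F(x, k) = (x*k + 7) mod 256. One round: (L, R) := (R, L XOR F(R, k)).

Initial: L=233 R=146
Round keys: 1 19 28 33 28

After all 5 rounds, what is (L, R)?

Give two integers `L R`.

Answer: 143 72

Derivation:
Round 1 (k=1): L=146 R=112
Round 2 (k=19): L=112 R=197
Round 3 (k=28): L=197 R=227
Round 4 (k=33): L=227 R=143
Round 5 (k=28): L=143 R=72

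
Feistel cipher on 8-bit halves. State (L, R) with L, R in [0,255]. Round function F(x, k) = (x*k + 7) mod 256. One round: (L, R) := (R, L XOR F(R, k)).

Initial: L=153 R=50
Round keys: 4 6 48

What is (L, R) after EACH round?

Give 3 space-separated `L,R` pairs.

Answer: 50,86 86,57 57,225

Derivation:
Round 1 (k=4): L=50 R=86
Round 2 (k=6): L=86 R=57
Round 3 (k=48): L=57 R=225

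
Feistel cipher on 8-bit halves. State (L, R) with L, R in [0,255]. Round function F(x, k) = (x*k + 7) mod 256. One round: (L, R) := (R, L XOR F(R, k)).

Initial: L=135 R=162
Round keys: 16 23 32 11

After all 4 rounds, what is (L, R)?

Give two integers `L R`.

Answer: 7 145

Derivation:
Round 1 (k=16): L=162 R=160
Round 2 (k=23): L=160 R=197
Round 3 (k=32): L=197 R=7
Round 4 (k=11): L=7 R=145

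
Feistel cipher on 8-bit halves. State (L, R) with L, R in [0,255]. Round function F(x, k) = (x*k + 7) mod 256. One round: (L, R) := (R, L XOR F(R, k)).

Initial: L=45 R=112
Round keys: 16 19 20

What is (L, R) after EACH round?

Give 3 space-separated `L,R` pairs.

Answer: 112,42 42,85 85,129

Derivation:
Round 1 (k=16): L=112 R=42
Round 2 (k=19): L=42 R=85
Round 3 (k=20): L=85 R=129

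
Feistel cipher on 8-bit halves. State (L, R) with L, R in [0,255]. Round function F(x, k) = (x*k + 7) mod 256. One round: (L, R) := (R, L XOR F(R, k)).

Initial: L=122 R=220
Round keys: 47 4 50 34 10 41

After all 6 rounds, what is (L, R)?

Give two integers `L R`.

Round 1 (k=47): L=220 R=17
Round 2 (k=4): L=17 R=151
Round 3 (k=50): L=151 R=148
Round 4 (k=34): L=148 R=56
Round 5 (k=10): L=56 R=163
Round 6 (k=41): L=163 R=26

Answer: 163 26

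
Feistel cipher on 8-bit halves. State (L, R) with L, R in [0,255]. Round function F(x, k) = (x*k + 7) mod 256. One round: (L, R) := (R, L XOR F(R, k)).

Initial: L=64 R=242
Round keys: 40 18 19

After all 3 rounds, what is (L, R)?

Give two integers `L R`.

Round 1 (k=40): L=242 R=151
Round 2 (k=18): L=151 R=87
Round 3 (k=19): L=87 R=235

Answer: 87 235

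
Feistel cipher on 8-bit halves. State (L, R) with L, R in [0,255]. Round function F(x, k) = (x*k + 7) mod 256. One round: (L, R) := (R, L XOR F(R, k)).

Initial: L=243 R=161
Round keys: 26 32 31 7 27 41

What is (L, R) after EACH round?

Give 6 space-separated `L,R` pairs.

Round 1 (k=26): L=161 R=146
Round 2 (k=32): L=146 R=230
Round 3 (k=31): L=230 R=115
Round 4 (k=7): L=115 R=202
Round 5 (k=27): L=202 R=38
Round 6 (k=41): L=38 R=215

Answer: 161,146 146,230 230,115 115,202 202,38 38,215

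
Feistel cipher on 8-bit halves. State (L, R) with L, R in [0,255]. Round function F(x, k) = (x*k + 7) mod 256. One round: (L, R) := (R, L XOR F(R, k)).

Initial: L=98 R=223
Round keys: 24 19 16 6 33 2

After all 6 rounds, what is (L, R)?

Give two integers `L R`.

Round 1 (k=24): L=223 R=141
Round 2 (k=19): L=141 R=161
Round 3 (k=16): L=161 R=154
Round 4 (k=6): L=154 R=2
Round 5 (k=33): L=2 R=211
Round 6 (k=2): L=211 R=175

Answer: 211 175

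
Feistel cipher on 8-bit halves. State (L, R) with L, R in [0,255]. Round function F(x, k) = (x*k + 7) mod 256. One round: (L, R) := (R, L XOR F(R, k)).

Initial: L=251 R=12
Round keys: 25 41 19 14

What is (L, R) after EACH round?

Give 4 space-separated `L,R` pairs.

Round 1 (k=25): L=12 R=200
Round 2 (k=41): L=200 R=3
Round 3 (k=19): L=3 R=136
Round 4 (k=14): L=136 R=116

Answer: 12,200 200,3 3,136 136,116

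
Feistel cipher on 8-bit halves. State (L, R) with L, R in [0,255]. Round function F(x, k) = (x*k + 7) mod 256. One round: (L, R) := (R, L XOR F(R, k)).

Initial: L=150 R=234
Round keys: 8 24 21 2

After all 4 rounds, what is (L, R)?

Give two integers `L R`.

Round 1 (k=8): L=234 R=193
Round 2 (k=24): L=193 R=245
Round 3 (k=21): L=245 R=225
Round 4 (k=2): L=225 R=60

Answer: 225 60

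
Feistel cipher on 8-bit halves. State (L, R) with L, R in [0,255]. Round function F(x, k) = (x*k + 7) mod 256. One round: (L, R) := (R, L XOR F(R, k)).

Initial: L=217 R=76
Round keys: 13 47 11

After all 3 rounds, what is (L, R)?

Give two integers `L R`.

Answer: 225 136

Derivation:
Round 1 (k=13): L=76 R=58
Round 2 (k=47): L=58 R=225
Round 3 (k=11): L=225 R=136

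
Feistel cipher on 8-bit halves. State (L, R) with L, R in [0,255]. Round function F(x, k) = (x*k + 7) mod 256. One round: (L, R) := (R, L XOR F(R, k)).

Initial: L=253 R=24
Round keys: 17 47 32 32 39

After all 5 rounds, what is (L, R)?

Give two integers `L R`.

Answer: 186 152

Derivation:
Round 1 (k=17): L=24 R=98
Round 2 (k=47): L=98 R=29
Round 3 (k=32): L=29 R=197
Round 4 (k=32): L=197 R=186
Round 5 (k=39): L=186 R=152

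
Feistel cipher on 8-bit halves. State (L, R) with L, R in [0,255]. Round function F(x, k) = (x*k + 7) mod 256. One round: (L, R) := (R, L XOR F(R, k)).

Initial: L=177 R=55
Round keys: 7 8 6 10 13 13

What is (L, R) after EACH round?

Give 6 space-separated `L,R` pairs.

Round 1 (k=7): L=55 R=57
Round 2 (k=8): L=57 R=248
Round 3 (k=6): L=248 R=238
Round 4 (k=10): L=238 R=171
Round 5 (k=13): L=171 R=88
Round 6 (k=13): L=88 R=212

Answer: 55,57 57,248 248,238 238,171 171,88 88,212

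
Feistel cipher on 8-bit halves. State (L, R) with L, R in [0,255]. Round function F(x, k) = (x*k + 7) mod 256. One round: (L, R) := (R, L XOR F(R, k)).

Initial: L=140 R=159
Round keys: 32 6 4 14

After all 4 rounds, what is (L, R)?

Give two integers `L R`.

Round 1 (k=32): L=159 R=107
Round 2 (k=6): L=107 R=22
Round 3 (k=4): L=22 R=52
Round 4 (k=14): L=52 R=201

Answer: 52 201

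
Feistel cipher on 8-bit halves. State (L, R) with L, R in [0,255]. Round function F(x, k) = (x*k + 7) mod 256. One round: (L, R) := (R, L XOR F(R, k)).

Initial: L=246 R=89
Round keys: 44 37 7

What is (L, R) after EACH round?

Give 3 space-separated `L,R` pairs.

Answer: 89,165 165,185 185,179

Derivation:
Round 1 (k=44): L=89 R=165
Round 2 (k=37): L=165 R=185
Round 3 (k=7): L=185 R=179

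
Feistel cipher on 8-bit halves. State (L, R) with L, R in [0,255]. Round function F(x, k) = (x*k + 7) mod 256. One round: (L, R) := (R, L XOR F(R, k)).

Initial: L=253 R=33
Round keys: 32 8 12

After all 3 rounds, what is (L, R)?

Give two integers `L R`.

Round 1 (k=32): L=33 R=218
Round 2 (k=8): L=218 R=246
Round 3 (k=12): L=246 R=85

Answer: 246 85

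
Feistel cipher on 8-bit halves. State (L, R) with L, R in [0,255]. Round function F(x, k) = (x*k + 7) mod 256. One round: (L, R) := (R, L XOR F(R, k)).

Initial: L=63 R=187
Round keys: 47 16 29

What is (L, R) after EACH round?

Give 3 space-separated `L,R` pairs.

Round 1 (k=47): L=187 R=99
Round 2 (k=16): L=99 R=140
Round 3 (k=29): L=140 R=128

Answer: 187,99 99,140 140,128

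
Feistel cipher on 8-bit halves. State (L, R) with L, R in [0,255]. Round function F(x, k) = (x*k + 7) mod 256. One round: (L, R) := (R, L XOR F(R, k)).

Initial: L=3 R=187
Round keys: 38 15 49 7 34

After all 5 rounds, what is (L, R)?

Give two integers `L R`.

Answer: 158 68

Derivation:
Round 1 (k=38): L=187 R=202
Round 2 (k=15): L=202 R=102
Round 3 (k=49): L=102 R=71
Round 4 (k=7): L=71 R=158
Round 5 (k=34): L=158 R=68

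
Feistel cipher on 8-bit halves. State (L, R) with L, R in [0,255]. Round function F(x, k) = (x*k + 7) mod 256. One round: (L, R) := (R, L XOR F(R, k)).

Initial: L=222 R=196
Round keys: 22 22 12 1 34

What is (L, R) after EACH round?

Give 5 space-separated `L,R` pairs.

Answer: 196,1 1,217 217,50 50,224 224,245

Derivation:
Round 1 (k=22): L=196 R=1
Round 2 (k=22): L=1 R=217
Round 3 (k=12): L=217 R=50
Round 4 (k=1): L=50 R=224
Round 5 (k=34): L=224 R=245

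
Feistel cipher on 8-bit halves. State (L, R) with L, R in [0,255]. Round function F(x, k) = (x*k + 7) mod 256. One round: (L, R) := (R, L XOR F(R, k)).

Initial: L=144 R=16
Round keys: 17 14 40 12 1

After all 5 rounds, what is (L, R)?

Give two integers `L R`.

Answer: 158 205

Derivation:
Round 1 (k=17): L=16 R=135
Round 2 (k=14): L=135 R=121
Round 3 (k=40): L=121 R=104
Round 4 (k=12): L=104 R=158
Round 5 (k=1): L=158 R=205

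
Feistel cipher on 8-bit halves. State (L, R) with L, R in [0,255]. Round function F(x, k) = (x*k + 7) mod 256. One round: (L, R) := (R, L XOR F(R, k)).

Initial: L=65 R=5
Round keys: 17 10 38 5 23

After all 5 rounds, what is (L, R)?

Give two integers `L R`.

Round 1 (k=17): L=5 R=29
Round 2 (k=10): L=29 R=44
Round 3 (k=38): L=44 R=146
Round 4 (k=5): L=146 R=205
Round 5 (k=23): L=205 R=224

Answer: 205 224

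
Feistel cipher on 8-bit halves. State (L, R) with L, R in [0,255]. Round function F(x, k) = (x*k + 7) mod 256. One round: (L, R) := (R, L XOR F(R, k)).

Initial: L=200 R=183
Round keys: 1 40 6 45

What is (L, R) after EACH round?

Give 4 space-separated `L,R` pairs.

Round 1 (k=1): L=183 R=118
Round 2 (k=40): L=118 R=192
Round 3 (k=6): L=192 R=241
Round 4 (k=45): L=241 R=164

Answer: 183,118 118,192 192,241 241,164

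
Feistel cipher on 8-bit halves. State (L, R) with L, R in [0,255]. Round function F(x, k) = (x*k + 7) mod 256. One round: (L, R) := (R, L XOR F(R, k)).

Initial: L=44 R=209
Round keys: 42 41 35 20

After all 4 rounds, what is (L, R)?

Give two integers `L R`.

Answer: 67 158

Derivation:
Round 1 (k=42): L=209 R=125
Round 2 (k=41): L=125 R=221
Round 3 (k=35): L=221 R=67
Round 4 (k=20): L=67 R=158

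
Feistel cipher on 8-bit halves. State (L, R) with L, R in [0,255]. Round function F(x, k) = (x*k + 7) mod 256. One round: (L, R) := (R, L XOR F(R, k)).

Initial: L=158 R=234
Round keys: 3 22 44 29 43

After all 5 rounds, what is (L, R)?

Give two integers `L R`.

Answer: 100 67

Derivation:
Round 1 (k=3): L=234 R=91
Round 2 (k=22): L=91 R=51
Round 3 (k=44): L=51 R=144
Round 4 (k=29): L=144 R=100
Round 5 (k=43): L=100 R=67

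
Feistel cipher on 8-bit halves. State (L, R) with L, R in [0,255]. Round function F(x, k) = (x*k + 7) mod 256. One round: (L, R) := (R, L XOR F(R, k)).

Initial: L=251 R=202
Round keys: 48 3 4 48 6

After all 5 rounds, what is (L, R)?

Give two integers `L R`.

Answer: 198 252

Derivation:
Round 1 (k=48): L=202 R=28
Round 2 (k=3): L=28 R=145
Round 3 (k=4): L=145 R=87
Round 4 (k=48): L=87 R=198
Round 5 (k=6): L=198 R=252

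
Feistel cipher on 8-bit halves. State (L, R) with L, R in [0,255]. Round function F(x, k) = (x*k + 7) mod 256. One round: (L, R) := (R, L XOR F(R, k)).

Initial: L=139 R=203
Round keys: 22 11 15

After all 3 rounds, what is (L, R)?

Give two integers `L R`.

Answer: 166 51

Derivation:
Round 1 (k=22): L=203 R=242
Round 2 (k=11): L=242 R=166
Round 3 (k=15): L=166 R=51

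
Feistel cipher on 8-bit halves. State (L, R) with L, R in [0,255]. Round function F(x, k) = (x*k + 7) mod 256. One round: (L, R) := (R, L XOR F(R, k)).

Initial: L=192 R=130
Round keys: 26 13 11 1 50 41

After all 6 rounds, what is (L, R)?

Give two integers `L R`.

Round 1 (k=26): L=130 R=251
Round 2 (k=13): L=251 R=68
Round 3 (k=11): L=68 R=8
Round 4 (k=1): L=8 R=75
Round 5 (k=50): L=75 R=165
Round 6 (k=41): L=165 R=63

Answer: 165 63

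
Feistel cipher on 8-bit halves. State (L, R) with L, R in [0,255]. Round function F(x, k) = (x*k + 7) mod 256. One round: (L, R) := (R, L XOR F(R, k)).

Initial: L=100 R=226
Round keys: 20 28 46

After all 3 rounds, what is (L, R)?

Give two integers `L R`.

Round 1 (k=20): L=226 R=203
Round 2 (k=28): L=203 R=217
Round 3 (k=46): L=217 R=206

Answer: 217 206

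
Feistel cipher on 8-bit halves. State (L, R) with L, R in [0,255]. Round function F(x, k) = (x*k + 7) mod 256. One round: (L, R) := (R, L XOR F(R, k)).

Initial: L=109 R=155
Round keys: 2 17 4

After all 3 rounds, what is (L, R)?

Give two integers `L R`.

Answer: 204 103

Derivation:
Round 1 (k=2): L=155 R=80
Round 2 (k=17): L=80 R=204
Round 3 (k=4): L=204 R=103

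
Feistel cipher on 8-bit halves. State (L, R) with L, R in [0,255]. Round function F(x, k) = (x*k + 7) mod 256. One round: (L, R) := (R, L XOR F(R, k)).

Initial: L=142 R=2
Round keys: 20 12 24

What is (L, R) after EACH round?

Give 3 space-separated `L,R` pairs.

Answer: 2,161 161,145 145,62

Derivation:
Round 1 (k=20): L=2 R=161
Round 2 (k=12): L=161 R=145
Round 3 (k=24): L=145 R=62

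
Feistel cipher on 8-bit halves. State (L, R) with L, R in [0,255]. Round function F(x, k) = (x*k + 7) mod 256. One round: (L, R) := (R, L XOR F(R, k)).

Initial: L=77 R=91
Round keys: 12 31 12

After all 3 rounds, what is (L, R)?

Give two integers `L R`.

Round 1 (k=12): L=91 R=6
Round 2 (k=31): L=6 R=154
Round 3 (k=12): L=154 R=57

Answer: 154 57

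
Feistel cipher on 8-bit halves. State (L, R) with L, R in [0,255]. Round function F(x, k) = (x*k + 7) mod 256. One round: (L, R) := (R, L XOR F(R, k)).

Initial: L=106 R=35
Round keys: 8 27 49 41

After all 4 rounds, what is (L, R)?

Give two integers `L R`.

Answer: 129 205

Derivation:
Round 1 (k=8): L=35 R=117
Round 2 (k=27): L=117 R=125
Round 3 (k=49): L=125 R=129
Round 4 (k=41): L=129 R=205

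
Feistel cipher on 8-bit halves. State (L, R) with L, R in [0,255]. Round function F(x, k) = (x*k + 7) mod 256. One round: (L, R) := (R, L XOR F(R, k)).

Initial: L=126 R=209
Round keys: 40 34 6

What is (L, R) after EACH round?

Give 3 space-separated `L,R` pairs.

Answer: 209,209 209,24 24,70

Derivation:
Round 1 (k=40): L=209 R=209
Round 2 (k=34): L=209 R=24
Round 3 (k=6): L=24 R=70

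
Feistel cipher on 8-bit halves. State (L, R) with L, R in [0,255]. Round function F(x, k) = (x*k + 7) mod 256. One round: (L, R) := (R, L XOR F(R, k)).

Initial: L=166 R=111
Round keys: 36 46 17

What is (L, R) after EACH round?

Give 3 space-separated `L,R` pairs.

Answer: 111,5 5,130 130,172

Derivation:
Round 1 (k=36): L=111 R=5
Round 2 (k=46): L=5 R=130
Round 3 (k=17): L=130 R=172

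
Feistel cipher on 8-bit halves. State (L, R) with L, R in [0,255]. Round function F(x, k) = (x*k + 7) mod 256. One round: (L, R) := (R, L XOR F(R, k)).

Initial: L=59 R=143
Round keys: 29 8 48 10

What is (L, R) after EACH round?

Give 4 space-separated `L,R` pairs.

Round 1 (k=29): L=143 R=1
Round 2 (k=8): L=1 R=128
Round 3 (k=48): L=128 R=6
Round 4 (k=10): L=6 R=195

Answer: 143,1 1,128 128,6 6,195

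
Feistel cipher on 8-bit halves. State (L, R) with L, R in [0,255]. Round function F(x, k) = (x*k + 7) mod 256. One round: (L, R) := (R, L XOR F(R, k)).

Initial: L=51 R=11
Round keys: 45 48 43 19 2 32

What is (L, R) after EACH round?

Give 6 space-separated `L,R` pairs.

Round 1 (k=45): L=11 R=197
Round 2 (k=48): L=197 R=252
Round 3 (k=43): L=252 R=158
Round 4 (k=19): L=158 R=61
Round 5 (k=2): L=61 R=31
Round 6 (k=32): L=31 R=218

Answer: 11,197 197,252 252,158 158,61 61,31 31,218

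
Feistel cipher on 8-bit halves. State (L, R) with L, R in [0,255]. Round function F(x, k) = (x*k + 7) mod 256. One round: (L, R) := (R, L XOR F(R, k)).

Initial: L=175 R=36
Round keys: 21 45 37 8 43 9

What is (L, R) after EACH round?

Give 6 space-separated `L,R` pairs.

Round 1 (k=21): L=36 R=84
Round 2 (k=45): L=84 R=239
Round 3 (k=37): L=239 R=198
Round 4 (k=8): L=198 R=216
Round 5 (k=43): L=216 R=137
Round 6 (k=9): L=137 R=0

Answer: 36,84 84,239 239,198 198,216 216,137 137,0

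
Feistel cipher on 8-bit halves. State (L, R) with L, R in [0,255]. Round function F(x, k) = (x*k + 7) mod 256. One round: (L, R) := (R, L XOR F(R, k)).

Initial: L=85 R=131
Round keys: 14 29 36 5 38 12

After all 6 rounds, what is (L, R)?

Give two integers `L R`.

Answer: 152 233

Derivation:
Round 1 (k=14): L=131 R=100
Round 2 (k=29): L=100 R=216
Round 3 (k=36): L=216 R=3
Round 4 (k=5): L=3 R=206
Round 5 (k=38): L=206 R=152
Round 6 (k=12): L=152 R=233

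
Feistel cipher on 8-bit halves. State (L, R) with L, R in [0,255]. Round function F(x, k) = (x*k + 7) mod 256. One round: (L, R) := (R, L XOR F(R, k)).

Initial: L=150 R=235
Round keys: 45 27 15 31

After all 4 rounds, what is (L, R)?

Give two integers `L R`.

Answer: 219 32

Derivation:
Round 1 (k=45): L=235 R=192
Round 2 (k=27): L=192 R=172
Round 3 (k=15): L=172 R=219
Round 4 (k=31): L=219 R=32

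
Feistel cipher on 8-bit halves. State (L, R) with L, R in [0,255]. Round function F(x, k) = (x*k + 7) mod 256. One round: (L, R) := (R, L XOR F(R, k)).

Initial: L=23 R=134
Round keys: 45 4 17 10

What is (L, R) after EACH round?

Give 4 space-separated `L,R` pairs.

Answer: 134,130 130,137 137,162 162,210

Derivation:
Round 1 (k=45): L=134 R=130
Round 2 (k=4): L=130 R=137
Round 3 (k=17): L=137 R=162
Round 4 (k=10): L=162 R=210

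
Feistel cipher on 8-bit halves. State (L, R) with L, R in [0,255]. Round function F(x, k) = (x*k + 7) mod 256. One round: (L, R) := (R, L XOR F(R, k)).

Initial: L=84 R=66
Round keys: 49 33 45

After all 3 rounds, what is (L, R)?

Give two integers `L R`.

Answer: 230 136

Derivation:
Round 1 (k=49): L=66 R=253
Round 2 (k=33): L=253 R=230
Round 3 (k=45): L=230 R=136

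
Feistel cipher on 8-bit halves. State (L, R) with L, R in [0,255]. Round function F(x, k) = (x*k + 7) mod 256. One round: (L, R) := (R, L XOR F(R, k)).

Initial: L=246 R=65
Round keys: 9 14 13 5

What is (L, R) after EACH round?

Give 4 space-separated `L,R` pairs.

Round 1 (k=9): L=65 R=166
Round 2 (k=14): L=166 R=90
Round 3 (k=13): L=90 R=63
Round 4 (k=5): L=63 R=24

Answer: 65,166 166,90 90,63 63,24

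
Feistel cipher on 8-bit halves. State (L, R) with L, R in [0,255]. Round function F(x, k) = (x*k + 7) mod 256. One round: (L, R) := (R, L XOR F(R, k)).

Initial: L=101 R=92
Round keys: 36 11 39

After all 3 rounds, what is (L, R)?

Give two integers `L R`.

Answer: 17 12

Derivation:
Round 1 (k=36): L=92 R=146
Round 2 (k=11): L=146 R=17
Round 3 (k=39): L=17 R=12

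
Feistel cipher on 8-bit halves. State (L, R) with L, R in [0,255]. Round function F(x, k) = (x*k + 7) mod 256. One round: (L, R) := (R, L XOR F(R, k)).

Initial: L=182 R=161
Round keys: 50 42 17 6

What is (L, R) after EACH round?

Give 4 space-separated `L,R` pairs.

Answer: 161,207 207,92 92,236 236,211

Derivation:
Round 1 (k=50): L=161 R=207
Round 2 (k=42): L=207 R=92
Round 3 (k=17): L=92 R=236
Round 4 (k=6): L=236 R=211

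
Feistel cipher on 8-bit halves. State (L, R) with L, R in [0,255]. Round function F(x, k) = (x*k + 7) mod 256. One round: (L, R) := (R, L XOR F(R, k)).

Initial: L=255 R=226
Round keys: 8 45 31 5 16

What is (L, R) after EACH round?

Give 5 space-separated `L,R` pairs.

Answer: 226,232 232,45 45,146 146,204 204,85

Derivation:
Round 1 (k=8): L=226 R=232
Round 2 (k=45): L=232 R=45
Round 3 (k=31): L=45 R=146
Round 4 (k=5): L=146 R=204
Round 5 (k=16): L=204 R=85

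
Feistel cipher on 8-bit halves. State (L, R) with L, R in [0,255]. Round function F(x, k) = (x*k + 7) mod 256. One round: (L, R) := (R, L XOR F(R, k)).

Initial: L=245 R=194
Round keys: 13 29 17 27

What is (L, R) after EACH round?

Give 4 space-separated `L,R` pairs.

Round 1 (k=13): L=194 R=20
Round 2 (k=29): L=20 R=137
Round 3 (k=17): L=137 R=52
Round 4 (k=27): L=52 R=10

Answer: 194,20 20,137 137,52 52,10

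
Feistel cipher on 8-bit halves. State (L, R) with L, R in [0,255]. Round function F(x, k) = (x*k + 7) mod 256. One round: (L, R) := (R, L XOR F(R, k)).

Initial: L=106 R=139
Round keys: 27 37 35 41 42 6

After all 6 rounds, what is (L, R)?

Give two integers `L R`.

Answer: 24 163

Derivation:
Round 1 (k=27): L=139 R=218
Round 2 (k=37): L=218 R=2
Round 3 (k=35): L=2 R=151
Round 4 (k=41): L=151 R=52
Round 5 (k=42): L=52 R=24
Round 6 (k=6): L=24 R=163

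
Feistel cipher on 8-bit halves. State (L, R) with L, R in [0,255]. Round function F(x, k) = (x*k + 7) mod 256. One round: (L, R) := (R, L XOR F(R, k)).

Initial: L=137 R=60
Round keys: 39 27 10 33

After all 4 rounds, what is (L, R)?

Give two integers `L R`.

Round 1 (k=39): L=60 R=162
Round 2 (k=27): L=162 R=33
Round 3 (k=10): L=33 R=243
Round 4 (k=33): L=243 R=123

Answer: 243 123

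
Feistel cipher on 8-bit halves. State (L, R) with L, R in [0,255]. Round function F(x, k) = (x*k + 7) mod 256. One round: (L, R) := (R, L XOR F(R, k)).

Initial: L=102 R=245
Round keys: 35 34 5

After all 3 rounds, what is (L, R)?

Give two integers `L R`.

Round 1 (k=35): L=245 R=224
Round 2 (k=34): L=224 R=50
Round 3 (k=5): L=50 R=225

Answer: 50 225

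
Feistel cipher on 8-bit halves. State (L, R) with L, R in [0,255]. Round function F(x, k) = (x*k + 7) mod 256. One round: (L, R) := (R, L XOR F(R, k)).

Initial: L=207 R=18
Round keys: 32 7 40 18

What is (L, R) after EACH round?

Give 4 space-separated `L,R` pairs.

Round 1 (k=32): L=18 R=136
Round 2 (k=7): L=136 R=173
Round 3 (k=40): L=173 R=135
Round 4 (k=18): L=135 R=40

Answer: 18,136 136,173 173,135 135,40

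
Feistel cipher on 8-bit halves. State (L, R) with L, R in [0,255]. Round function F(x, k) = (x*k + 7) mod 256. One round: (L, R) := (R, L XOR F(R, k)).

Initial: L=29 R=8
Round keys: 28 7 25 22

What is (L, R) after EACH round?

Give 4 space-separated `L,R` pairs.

Round 1 (k=28): L=8 R=250
Round 2 (k=7): L=250 R=213
Round 3 (k=25): L=213 R=46
Round 4 (k=22): L=46 R=46

Answer: 8,250 250,213 213,46 46,46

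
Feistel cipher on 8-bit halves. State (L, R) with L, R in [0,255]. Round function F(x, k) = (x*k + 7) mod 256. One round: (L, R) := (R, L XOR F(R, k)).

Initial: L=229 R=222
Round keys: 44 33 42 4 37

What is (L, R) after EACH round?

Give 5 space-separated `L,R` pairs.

Round 1 (k=44): L=222 R=202
Round 2 (k=33): L=202 R=207
Round 3 (k=42): L=207 R=55
Round 4 (k=4): L=55 R=44
Round 5 (k=37): L=44 R=84

Answer: 222,202 202,207 207,55 55,44 44,84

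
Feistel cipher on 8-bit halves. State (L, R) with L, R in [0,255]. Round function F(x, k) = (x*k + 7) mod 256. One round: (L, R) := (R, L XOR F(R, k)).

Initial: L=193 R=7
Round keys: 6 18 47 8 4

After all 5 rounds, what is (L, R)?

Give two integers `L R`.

Round 1 (k=6): L=7 R=240
Round 2 (k=18): L=240 R=224
Round 3 (k=47): L=224 R=215
Round 4 (k=8): L=215 R=95
Round 5 (k=4): L=95 R=84

Answer: 95 84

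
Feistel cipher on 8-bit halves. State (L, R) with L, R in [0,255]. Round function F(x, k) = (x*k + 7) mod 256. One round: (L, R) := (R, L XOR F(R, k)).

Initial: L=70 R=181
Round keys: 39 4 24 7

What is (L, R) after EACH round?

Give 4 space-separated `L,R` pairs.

Round 1 (k=39): L=181 R=220
Round 2 (k=4): L=220 R=194
Round 3 (k=24): L=194 R=235
Round 4 (k=7): L=235 R=182

Answer: 181,220 220,194 194,235 235,182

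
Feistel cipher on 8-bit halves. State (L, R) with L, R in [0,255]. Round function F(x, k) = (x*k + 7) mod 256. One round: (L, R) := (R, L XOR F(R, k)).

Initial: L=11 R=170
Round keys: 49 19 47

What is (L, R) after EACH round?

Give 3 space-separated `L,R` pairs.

Round 1 (k=49): L=170 R=154
Round 2 (k=19): L=154 R=223
Round 3 (k=47): L=223 R=98

Answer: 170,154 154,223 223,98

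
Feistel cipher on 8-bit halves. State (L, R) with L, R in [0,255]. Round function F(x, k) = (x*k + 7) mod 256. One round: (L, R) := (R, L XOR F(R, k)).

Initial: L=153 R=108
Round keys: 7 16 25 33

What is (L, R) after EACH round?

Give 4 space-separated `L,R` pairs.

Round 1 (k=7): L=108 R=98
Round 2 (k=16): L=98 R=75
Round 3 (k=25): L=75 R=56
Round 4 (k=33): L=56 R=116

Answer: 108,98 98,75 75,56 56,116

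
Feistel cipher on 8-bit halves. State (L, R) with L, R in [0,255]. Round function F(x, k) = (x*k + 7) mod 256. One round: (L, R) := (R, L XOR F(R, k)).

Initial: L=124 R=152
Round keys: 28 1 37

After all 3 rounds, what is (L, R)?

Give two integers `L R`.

Round 1 (k=28): L=152 R=219
Round 2 (k=1): L=219 R=122
Round 3 (k=37): L=122 R=114

Answer: 122 114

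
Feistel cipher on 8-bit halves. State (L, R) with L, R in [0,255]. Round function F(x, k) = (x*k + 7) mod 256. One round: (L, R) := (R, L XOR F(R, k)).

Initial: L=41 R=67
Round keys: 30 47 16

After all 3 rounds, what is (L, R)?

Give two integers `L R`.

Answer: 252 15

Derivation:
Round 1 (k=30): L=67 R=200
Round 2 (k=47): L=200 R=252
Round 3 (k=16): L=252 R=15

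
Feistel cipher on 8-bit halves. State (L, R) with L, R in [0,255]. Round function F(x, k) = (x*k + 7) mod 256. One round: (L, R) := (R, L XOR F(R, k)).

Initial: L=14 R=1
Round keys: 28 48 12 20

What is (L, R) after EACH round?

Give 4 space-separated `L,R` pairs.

Round 1 (k=28): L=1 R=45
Round 2 (k=48): L=45 R=118
Round 3 (k=12): L=118 R=162
Round 4 (k=20): L=162 R=217

Answer: 1,45 45,118 118,162 162,217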